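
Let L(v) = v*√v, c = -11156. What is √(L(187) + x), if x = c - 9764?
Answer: √(-20920 + 187*√187) ≈ 135.51*I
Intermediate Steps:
x = -20920 (x = -11156 - 9764 = -20920)
L(v) = v^(3/2)
√(L(187) + x) = √(187^(3/2) - 20920) = √(187*√187 - 20920) = √(-20920 + 187*√187)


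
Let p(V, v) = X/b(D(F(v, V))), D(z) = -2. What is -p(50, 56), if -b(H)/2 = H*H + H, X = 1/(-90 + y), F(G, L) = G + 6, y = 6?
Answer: -1/336 ≈ -0.0029762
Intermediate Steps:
F(G, L) = 6 + G
X = -1/84 (X = 1/(-90 + 6) = 1/(-84) = -1/84 ≈ -0.011905)
b(H) = -2*H - 2*H² (b(H) = -2*(H*H + H) = -2*(H² + H) = -2*(H + H²) = -2*H - 2*H²)
p(V, v) = 1/336 (p(V, v) = -1/(4*(1 - 2))/84 = -1/(84*((-2*(-2)*(-1)))) = -1/84/(-4) = -1/84*(-¼) = 1/336)
-p(50, 56) = -1*1/336 = -1/336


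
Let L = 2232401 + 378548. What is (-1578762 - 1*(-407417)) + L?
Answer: 1439604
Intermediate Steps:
L = 2610949
(-1578762 - 1*(-407417)) + L = (-1578762 - 1*(-407417)) + 2610949 = (-1578762 + 407417) + 2610949 = -1171345 + 2610949 = 1439604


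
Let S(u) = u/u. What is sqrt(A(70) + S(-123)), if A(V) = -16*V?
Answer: I*sqrt(1119) ≈ 33.451*I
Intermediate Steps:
S(u) = 1
sqrt(A(70) + S(-123)) = sqrt(-16*70 + 1) = sqrt(-1120 + 1) = sqrt(-1119) = I*sqrt(1119)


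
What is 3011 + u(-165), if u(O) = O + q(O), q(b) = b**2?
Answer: 30071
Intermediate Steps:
u(O) = O + O**2
3011 + u(-165) = 3011 - 165*(1 - 165) = 3011 - 165*(-164) = 3011 + 27060 = 30071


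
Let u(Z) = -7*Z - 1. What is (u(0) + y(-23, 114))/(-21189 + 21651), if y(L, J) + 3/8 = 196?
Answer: 519/1232 ≈ 0.42127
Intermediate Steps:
u(Z) = -1 - 7*Z
y(L, J) = 1565/8 (y(L, J) = -3/8 + 196 = 1565/8)
(u(0) + y(-23, 114))/(-21189 + 21651) = ((-1 - 7*0) + 1565/8)/(-21189 + 21651) = ((-1 + 0) + 1565/8)/462 = (-1 + 1565/8)*(1/462) = (1557/8)*(1/462) = 519/1232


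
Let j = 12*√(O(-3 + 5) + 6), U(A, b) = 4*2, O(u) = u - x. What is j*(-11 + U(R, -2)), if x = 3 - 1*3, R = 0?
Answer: -72*√2 ≈ -101.82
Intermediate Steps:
x = 0 (x = 3 - 3 = 0)
O(u) = u (O(u) = u - 1*0 = u + 0 = u)
U(A, b) = 8
j = 24*√2 (j = 12*√((-3 + 5) + 6) = 12*√(2 + 6) = 12*√8 = 12*(2*√2) = 24*√2 ≈ 33.941)
j*(-11 + U(R, -2)) = (24*√2)*(-11 + 8) = (24*√2)*(-3) = -72*√2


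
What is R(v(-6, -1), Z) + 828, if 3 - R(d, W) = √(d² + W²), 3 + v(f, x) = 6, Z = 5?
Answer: 831 - √34 ≈ 825.17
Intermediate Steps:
v(f, x) = 3 (v(f, x) = -3 + 6 = 3)
R(d, W) = 3 - √(W² + d²) (R(d, W) = 3 - √(d² + W²) = 3 - √(W² + d²))
R(v(-6, -1), Z) + 828 = (3 - √(5² + 3²)) + 828 = (3 - √(25 + 9)) + 828 = (3 - √34) + 828 = 831 - √34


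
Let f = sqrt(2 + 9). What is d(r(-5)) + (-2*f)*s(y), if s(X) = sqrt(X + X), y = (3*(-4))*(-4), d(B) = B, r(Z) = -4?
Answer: -4 - 8*sqrt(66) ≈ -68.992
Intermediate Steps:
f = sqrt(11) ≈ 3.3166
y = 48 (y = -12*(-4) = 48)
s(X) = sqrt(2)*sqrt(X) (s(X) = sqrt(2*X) = sqrt(2)*sqrt(X))
d(r(-5)) + (-2*f)*s(y) = -4 + (-2*sqrt(11))*(sqrt(2)*sqrt(48)) = -4 + (-2*sqrt(11))*(sqrt(2)*(4*sqrt(3))) = -4 + (-2*sqrt(11))*(4*sqrt(6)) = -4 - 8*sqrt(66)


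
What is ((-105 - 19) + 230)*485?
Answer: 51410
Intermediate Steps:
((-105 - 19) + 230)*485 = (-124 + 230)*485 = 106*485 = 51410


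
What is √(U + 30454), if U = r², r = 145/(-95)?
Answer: √10994735/19 ≈ 174.52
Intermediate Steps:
r = -29/19 (r = 145*(-1/95) = -29/19 ≈ -1.5263)
U = 841/361 (U = (-29/19)² = 841/361 ≈ 2.3296)
√(U + 30454) = √(841/361 + 30454) = √(10994735/361) = √10994735/19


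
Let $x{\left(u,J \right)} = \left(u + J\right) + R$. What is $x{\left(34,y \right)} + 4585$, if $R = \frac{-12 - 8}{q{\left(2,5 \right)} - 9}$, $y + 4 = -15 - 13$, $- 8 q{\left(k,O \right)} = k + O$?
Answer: $\frac{362533}{79} \approx 4589.0$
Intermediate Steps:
$q{\left(k,O \right)} = - \frac{O}{8} - \frac{k}{8}$ ($q{\left(k,O \right)} = - \frac{k + O}{8} = - \frac{O + k}{8} = - \frac{O}{8} - \frac{k}{8}$)
$y = -32$ ($y = -4 - 28 = -32$)
$R = \frac{160}{79}$ ($R = \frac{-12 - 8}{\left(\left(- \frac{1}{8}\right) 5 - \frac{1}{4}\right) - 9} = - \frac{20}{\left(- \frac{5}{8} - \frac{1}{4}\right) - 9} = - \frac{20}{- \frac{7}{8} - 9} = - \frac{20}{- \frac{79}{8}} = \left(-20\right) \left(- \frac{8}{79}\right) = \frac{160}{79} \approx 2.0253$)
$x{\left(u,J \right)} = \frac{160}{79} + J + u$ ($x{\left(u,J \right)} = \left(u + J\right) + \frac{160}{79} = \left(J + u\right) + \frac{160}{79} = \frac{160}{79} + J + u$)
$x{\left(34,y \right)} + 4585 = \left(\frac{160}{79} - 32 + 34\right) + 4585 = \frac{318}{79} + 4585 = \frac{362533}{79}$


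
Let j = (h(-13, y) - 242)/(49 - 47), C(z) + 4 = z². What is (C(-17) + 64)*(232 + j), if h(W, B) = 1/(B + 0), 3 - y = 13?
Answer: 774431/20 ≈ 38722.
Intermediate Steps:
y = -10 (y = 3 - 1*13 = 3 - 13 = -10)
h(W, B) = 1/B
C(z) = -4 + z²
j = -2421/20 (j = (1/(-10) - 242)/(49 - 47) = (-⅒ - 242)/2 = -2421/10*½ = -2421/20 ≈ -121.05)
(C(-17) + 64)*(232 + j) = ((-4 + (-17)²) + 64)*(232 - 2421/20) = ((-4 + 289) + 64)*(2219/20) = (285 + 64)*(2219/20) = 349*(2219/20) = 774431/20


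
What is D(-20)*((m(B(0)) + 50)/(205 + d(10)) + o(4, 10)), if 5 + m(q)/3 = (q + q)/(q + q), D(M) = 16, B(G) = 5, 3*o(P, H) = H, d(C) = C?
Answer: 36224/645 ≈ 56.161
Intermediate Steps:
o(P, H) = H/3
m(q) = -12 (m(q) = -15 + 3*((q + q)/(q + q)) = -15 + 3*((2*q)/((2*q))) = -15 + 3*((2*q)*(1/(2*q))) = -15 + 3*1 = -15 + 3 = -12)
D(-20)*((m(B(0)) + 50)/(205 + d(10)) + o(4, 10)) = 16*((-12 + 50)/(205 + 10) + (1/3)*10) = 16*(38/215 + 10/3) = 16*(2264/645) = 36224/645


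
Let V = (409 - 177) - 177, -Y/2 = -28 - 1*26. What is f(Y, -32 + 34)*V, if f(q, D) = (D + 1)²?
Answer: 495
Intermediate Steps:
Y = 108 (Y = -2*(-28 - 1*26) = -2*(-28 - 26) = -2*(-54) = 108)
f(q, D) = (1 + D)²
V = 55 (V = 232 - 177 = 55)
f(Y, -32 + 34)*V = (1 + (-32 + 34))²*55 = (1 + 2)²*55 = 3²*55 = 9*55 = 495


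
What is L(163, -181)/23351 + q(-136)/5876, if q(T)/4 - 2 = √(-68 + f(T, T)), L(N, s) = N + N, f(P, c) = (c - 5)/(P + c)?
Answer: 525596/34302619 + I*√312035/99892 ≈ 0.015322 + 0.005592*I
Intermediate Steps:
f(P, c) = (-5 + c)/(P + c)
L(N, s) = 2*N
q(T) = 8 + 4*√(-68 + (-5 + T)/(2*T)) (q(T) = 8 + 4*√(-68 + (-5 + T)/(T + T)) = 8 + 4*√(-68 + (-5 + T)/((2*T))) = 8 + 4*√(-68 + (1/(2*T))*(-5 + T)) = 8 + 4*√(-68 + (-5 + T)/(2*T)))
L(163, -181)/23351 + q(-136)/5876 = (2*163)/23351 + (8 + 2*√(-270 - 10/(-136)))/5876 = 326*(1/23351) + (8 + 2*√(-270 - 10*(-1/136)))*(1/5876) = 326/23351 + (8 + 2*√(-270 + 5/68))*(1/5876) = 326/23351 + (8 + 2*√(-18355/68))*(1/5876) = 326/23351 + (8 + 2*(I*√312035/34))*(1/5876) = 326/23351 + (8 + I*√312035/17)*(1/5876) = 326/23351 + (2/1469 + I*√312035/99892) = 525596/34302619 + I*√312035/99892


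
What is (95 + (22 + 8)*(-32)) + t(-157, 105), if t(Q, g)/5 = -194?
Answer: -1835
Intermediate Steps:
t(Q, g) = -970 (t(Q, g) = 5*(-194) = -970)
(95 + (22 + 8)*(-32)) + t(-157, 105) = (95 + (22 + 8)*(-32)) - 970 = (95 + 30*(-32)) - 970 = (95 - 960) - 970 = -865 - 970 = -1835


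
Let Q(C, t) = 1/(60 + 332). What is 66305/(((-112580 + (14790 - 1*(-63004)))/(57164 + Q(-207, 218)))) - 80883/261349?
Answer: -35300785351694591/323980385008 ≈ -1.0896e+5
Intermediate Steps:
Q(C, t) = 1/392
66305/(((-112580 + (14790 - 1*(-63004)))/(57164 + Q(-207, 218)))) - 80883/261349 = 66305/(((-112580 + (14790 - 1*(-63004)))/(57164 + 1/392))) - 80883/261349 = 66305/(((-112580 + (14790 + 63004))/(22408289/392))) - 80883*1/261349 = 66305/(((-112580 + 77794)*(392/22408289))) - 7353/23759 = 66305/((-34786*392/22408289)) - 7353/23759 = 66305/(-13636112/22408289) - 7353/23759 = 66305*(-22408289/13636112) - 7353/23759 = -1485781602145/13636112 - 7353/23759 = -35300785351694591/323980385008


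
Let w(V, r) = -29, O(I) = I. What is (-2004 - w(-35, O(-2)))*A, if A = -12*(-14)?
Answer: -331800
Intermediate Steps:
A = 168
(-2004 - w(-35, O(-2)))*A = (-2004 - 1*(-29))*168 = (-2004 + 29)*168 = -1975*168 = -331800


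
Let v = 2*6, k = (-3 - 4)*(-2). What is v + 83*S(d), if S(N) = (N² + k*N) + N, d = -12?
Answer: -2976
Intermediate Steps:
k = 14 (k = -7*(-2) = 14)
S(N) = N² + 15*N (S(N) = (N² + 14*N) + N = N² + 15*N)
v = 12
v + 83*S(d) = 12 + 83*(-12*(15 - 12)) = 12 + 83*(-12*3) = 12 + 83*(-36) = 12 - 2988 = -2976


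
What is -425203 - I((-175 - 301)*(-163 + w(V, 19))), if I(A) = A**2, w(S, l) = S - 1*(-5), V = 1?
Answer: -5585297027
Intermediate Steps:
w(S, l) = 5 + S (w(S, l) = S + 5 = 5 + S)
-425203 - I((-175 - 301)*(-163 + w(V, 19))) = -425203 - ((-175 - 301)*(-163 + (5 + 1)))**2 = -425203 - (-476*(-163 + 6))**2 = -425203 - (-476*(-157))**2 = -425203 - 1*74732**2 = -425203 - 1*5584871824 = -425203 - 5584871824 = -5585297027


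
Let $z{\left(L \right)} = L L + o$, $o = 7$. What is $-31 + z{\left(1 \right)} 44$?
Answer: $321$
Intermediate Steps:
$z{\left(L \right)} = 7 + L^{2}$ ($z{\left(L \right)} = L L + 7 = L^{2} + 7 = 7 + L^{2}$)
$-31 + z{\left(1 \right)} 44 = -31 + \left(7 + 1^{2}\right) 44 = -31 + \left(7 + 1\right) 44 = -31 + 8 \cdot 44 = -31 + 352 = 321$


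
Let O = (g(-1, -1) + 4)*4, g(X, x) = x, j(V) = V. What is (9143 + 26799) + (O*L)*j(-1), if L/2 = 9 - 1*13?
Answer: 36038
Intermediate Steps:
L = -8 (L = 2*(9 - 1*13) = 2*(9 - 13) = 2*(-4) = -8)
O = 12 (O = (-1 + 4)*4 = 3*4 = 12)
(9143 + 26799) + (O*L)*j(-1) = (9143 + 26799) + (12*(-8))*(-1) = 35942 - 96*(-1) = 35942 + 96 = 36038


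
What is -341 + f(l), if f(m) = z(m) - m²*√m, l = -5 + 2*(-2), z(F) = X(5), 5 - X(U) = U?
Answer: -341 - 243*I ≈ -341.0 - 243.0*I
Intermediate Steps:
X(U) = 5 - U
z(F) = 0 (z(F) = 5 - 1*5 = 5 - 5 = 0)
l = -9 (l = -5 - 4 = -9)
f(m) = -m^(5/2) (f(m) = 0 - m²*√m = 0 - m^(5/2) = -m^(5/2))
-341 + f(l) = -341 - (-9)^(5/2) = -341 - 243*I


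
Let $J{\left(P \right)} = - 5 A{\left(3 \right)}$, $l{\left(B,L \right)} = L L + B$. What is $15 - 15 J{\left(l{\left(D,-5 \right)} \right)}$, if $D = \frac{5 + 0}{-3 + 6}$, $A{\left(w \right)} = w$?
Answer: $240$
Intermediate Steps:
$D = \frac{5}{3} \approx 1.6667$
$l{\left(B,L \right)} = B + L^{2}$ ($l{\left(B,L \right)} = L^{2} + B = B + L^{2}$)
$J{\left(P \right)} = -15$ ($J{\left(P \right)} = \left(-5\right) 3 = -15$)
$15 - 15 J{\left(l{\left(D,-5 \right)} \right)} = 15 - -225 = 15 + 225 = 240$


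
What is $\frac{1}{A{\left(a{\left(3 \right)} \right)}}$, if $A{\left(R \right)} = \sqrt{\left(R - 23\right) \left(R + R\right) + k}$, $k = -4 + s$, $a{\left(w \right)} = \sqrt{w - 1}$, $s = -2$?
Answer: $- \frac{i \sqrt{2}}{2 \sqrt{1 + 23 \sqrt{2}}} \approx - 0.12212 i$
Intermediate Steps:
$a{\left(w \right)} = \sqrt{-1 + w}$
$k = -6$ ($k = -4 - 2 = -6$)
$A{\left(R \right)} = \sqrt{-6 + 2 R \left(-23 + R\right)}$ ($A{\left(R \right)} = \sqrt{\left(R - 23\right) \left(R + R\right) - 6} = \sqrt{\left(-23 + R\right) 2 R - 6} = \sqrt{2 R \left(-23 + R\right) - 6} = \sqrt{-6 + 2 R \left(-23 + R\right)}$)
$\frac{1}{A{\left(a{\left(3 \right)} \right)}} = \frac{1}{\sqrt{-6 - 46 \sqrt{-1 + 3} + 2 \left(\sqrt{-1 + 3}\right)^{2}}} = \frac{1}{\sqrt{-6 - 46 \sqrt{2} + 2 \left(\sqrt{2}\right)^{2}}} = \frac{1}{\sqrt{-6 - 46 \sqrt{2} + 2 \cdot 2}} = \frac{1}{\sqrt{-6 - 46 \sqrt{2} + 4}} = \frac{1}{\sqrt{-2 - 46 \sqrt{2}}}$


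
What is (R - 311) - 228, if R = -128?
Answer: -667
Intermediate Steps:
(R - 311) - 228 = (-128 - 311) - 228 = -439 - 228 = -667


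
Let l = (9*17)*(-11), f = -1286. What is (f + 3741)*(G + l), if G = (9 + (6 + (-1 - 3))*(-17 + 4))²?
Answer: -3422270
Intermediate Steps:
G = 289 (G = (9 + (6 - 4)*(-13))² = (9 + 2*(-13))² = (9 - 26)² = (-17)² = 289)
l = -1683 (l = 153*(-11) = -1683)
(f + 3741)*(G + l) = (-1286 + 3741)*(289 - 1683) = 2455*(-1394) = -3422270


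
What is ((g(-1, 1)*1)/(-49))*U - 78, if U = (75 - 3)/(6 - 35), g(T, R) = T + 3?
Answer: -110694/1421 ≈ -77.899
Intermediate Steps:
g(T, R) = 3 + T
U = -72/29 (U = 72/(-29) = 72*(-1/29) = -72/29 ≈ -2.4828)
((g(-1, 1)*1)/(-49))*U - 78 = (((3 - 1)*1)/(-49))*(-72/29) - 78 = ((2*1)*(-1/49))*(-72/29) - 78 = (2*(-1/49))*(-72/29) - 78 = -2/49*(-72/29) - 78 = 144/1421 - 78 = -110694/1421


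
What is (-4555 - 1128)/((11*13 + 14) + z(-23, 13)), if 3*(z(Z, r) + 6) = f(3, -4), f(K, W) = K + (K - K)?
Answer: -5683/152 ≈ -37.388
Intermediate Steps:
f(K, W) = K (f(K, W) = K + 0 = K)
z(Z, r) = -5 (z(Z, r) = -6 + (⅓)*3 = -6 + 1 = -5)
(-4555 - 1128)/((11*13 + 14) + z(-23, 13)) = (-4555 - 1128)/((11*13 + 14) - 5) = -5683/((143 + 14) - 5) = -5683/(157 - 5) = -5683/152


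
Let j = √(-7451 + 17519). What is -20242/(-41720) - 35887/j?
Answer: 10121/20860 - 35887*√2517/5034 ≈ -357.17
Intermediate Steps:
j = 2*√2517 (j = √10068 = 2*√2517 ≈ 100.34)
-20242/(-41720) - 35887/j = -20242/(-41720) - 35887*√2517/5034 = -20242*(-1/41720) - 35887*√2517/5034 = 10121/20860 - 35887*√2517/5034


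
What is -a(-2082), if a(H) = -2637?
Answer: 2637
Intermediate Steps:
-a(-2082) = -1*(-2637) = 2637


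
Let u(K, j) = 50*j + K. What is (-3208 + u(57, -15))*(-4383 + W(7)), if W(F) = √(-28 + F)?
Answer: 17098083 - 3901*I*√21 ≈ 1.7098e+7 - 17877.0*I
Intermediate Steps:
u(K, j) = K + 50*j
(-3208 + u(57, -15))*(-4383 + W(7)) = (-3208 + (57 + 50*(-15)))*(-4383 + √(-28 + 7)) = (-3208 + (57 - 750))*(-4383 + √(-21)) = (-3208 - 693)*(-4383 + I*√21) = -3901*(-4383 + I*√21) = 17098083 - 3901*I*√21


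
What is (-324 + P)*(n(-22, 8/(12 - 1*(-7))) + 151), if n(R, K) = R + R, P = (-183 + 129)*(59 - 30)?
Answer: -202230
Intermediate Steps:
P = -1566 (P = -54*29 = -1566)
n(R, K) = 2*R
(-324 + P)*(n(-22, 8/(12 - 1*(-7))) + 151) = (-324 - 1566)*(2*(-22) + 151) = -1890*(-44 + 151) = -1890*107 = -202230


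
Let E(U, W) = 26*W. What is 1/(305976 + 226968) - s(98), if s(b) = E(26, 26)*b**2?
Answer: -3460034462975/532944 ≈ -6.4923e+6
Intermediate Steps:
s(b) = 676*b**2 (s(b) = (26*26)*b**2 = 676*b**2)
1/(305976 + 226968) - s(98) = 1/(305976 + 226968) - 676*98**2 = 1/532944 - 676*9604 = 1/532944 - 1*6492304 = 1/532944 - 6492304 = -3460034462975/532944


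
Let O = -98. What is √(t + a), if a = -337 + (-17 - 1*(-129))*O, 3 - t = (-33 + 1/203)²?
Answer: I*√510936994/203 ≈ 111.35*I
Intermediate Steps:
t = -44739577/41209 (t = 3 - (-33 + 1/203)² = 3 - (-6698/203)² = 3 - 1*44863204/41209 = 3 - 44863204/41209 = -44739577/41209 ≈ -1085.7)
a = -11313 (a = -337 + (-17 - 1*(-129))*(-98) = -337 + (-17 + 129)*(-98) = -337 + 112*(-98) = -337 - 10976 = -11313)
√(t + a) = √(-44739577/41209 - 11313) = √(-510936994/41209) = I*√510936994/203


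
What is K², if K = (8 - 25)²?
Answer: 83521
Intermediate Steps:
K = 289 (K = (-17)² = 289)
K² = 289² = 83521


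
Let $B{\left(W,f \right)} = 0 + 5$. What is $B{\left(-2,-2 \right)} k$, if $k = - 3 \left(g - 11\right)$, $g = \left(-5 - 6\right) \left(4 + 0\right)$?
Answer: $825$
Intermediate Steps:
$B{\left(W,f \right)} = 5$
$g = -44$ ($g = \left(-11\right) 4 = -44$)
$k = 165$ ($k = - 3 \left(-44 - 11\right) = \left(-3\right) \left(-55\right) = 165$)
$B{\left(-2,-2 \right)} k = 5 \cdot 165 = 825$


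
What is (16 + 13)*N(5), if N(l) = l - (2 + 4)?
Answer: -29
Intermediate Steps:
N(l) = -6 + l (N(l) = l - 1*6 = l - 6 = -6 + l)
(16 + 13)*N(5) = (16 + 13)*(-6 + 5) = 29*(-1) = -29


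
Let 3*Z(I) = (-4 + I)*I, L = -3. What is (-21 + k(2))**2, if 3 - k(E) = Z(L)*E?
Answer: 1024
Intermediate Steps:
Z(I) = I*(-4 + I)/3 (Z(I) = ((-4 + I)*I)/3 = (I*(-4 + I))/3 = I*(-4 + I)/3)
k(E) = 3 - 7*E (k(E) = 3 - (1/3)*(-3)*(-4 - 3)*E = 3 - (1/3)*(-3)*(-7)*E = 3 - 7*E)
(-21 + k(2))**2 = (-21 + (3 - 7*2))**2 = (-21 + (3 - 14))**2 = (-21 - 11)**2 = (-32)**2 = 1024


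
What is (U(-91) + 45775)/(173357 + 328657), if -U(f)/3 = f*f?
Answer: 10466/251007 ≈ 0.041696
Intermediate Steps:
U(f) = -3*f² (U(f) = -3*f*f = -3*f²)
(U(-91) + 45775)/(173357 + 328657) = (-3*(-91)² + 45775)/(173357 + 328657) = (-3*8281 + 45775)/502014 = (-24843 + 45775)*(1/502014) = 20932*(1/502014) = 10466/251007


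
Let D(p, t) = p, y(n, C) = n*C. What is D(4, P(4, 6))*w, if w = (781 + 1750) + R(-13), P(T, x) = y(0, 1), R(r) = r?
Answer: 10072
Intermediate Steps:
y(n, C) = C*n
P(T, x) = 0 (P(T, x) = 1*0 = 0)
w = 2518 (w = (781 + 1750) - 13 = 2531 - 13 = 2518)
D(4, P(4, 6))*w = 4*2518 = 10072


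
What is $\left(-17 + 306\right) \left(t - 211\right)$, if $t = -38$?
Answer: $-71961$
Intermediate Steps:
$\left(-17 + 306\right) \left(t - 211\right) = \left(-17 + 306\right) \left(-38 - 211\right) = 289 \left(-249\right) = -71961$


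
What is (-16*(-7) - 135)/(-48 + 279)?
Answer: -23/231 ≈ -0.099567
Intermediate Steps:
(-16*(-7) - 135)/(-48 + 279) = (112 - 135)/231 = -23*1/231 = -23/231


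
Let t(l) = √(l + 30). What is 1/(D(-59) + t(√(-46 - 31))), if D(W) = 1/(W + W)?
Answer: -1/(1/118 - √(30 + I*√77)) ≈ 0.17732 - 0.02544*I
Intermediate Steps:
D(W) = 1/(2*W)
t(l) = √(30 + l)
1/(D(-59) + t(√(-46 - 31))) = 1/((½)/(-59) + √(30 + √(-46 - 31))) = 1/((½)*(-1/59) + √(30 + √(-77))) = 1/(-1/118 + √(30 + I*√77))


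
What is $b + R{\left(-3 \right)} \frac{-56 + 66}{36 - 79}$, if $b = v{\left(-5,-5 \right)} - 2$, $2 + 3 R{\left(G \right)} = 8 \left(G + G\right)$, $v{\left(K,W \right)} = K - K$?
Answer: $\frac{242}{129} \approx 1.876$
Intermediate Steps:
$v{\left(K,W \right)} = 0$
$R{\left(G \right)} = - \frac{2}{3} + \frac{16 G}{3}$ ($R{\left(G \right)} = - \frac{2}{3} + \frac{8 \left(G + G\right)}{3} = - \frac{2}{3} + \frac{8 \cdot 2 G}{3} = - \frac{2}{3} + \frac{16 G}{3}$)
$b = -2$ ($b = 0 - 2 = -2$)
$b + R{\left(-3 \right)} \frac{-56 + 66}{36 - 79} = -2 + \left(- \frac{2}{3} + \frac{16}{3} \left(-3\right)\right) \frac{-56 + 66}{36 - 79} = -2 + \left(- \frac{2}{3} - 16\right) \frac{10}{-43} = -2 - \frac{50 \cdot 10 \left(- \frac{1}{43}\right)}{3} = -2 - - \frac{500}{129} = -2 + \frac{500}{129} = \frac{242}{129}$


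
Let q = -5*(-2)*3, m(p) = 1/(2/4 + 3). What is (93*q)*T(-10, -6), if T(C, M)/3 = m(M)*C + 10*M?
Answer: -3682800/7 ≈ -5.2611e+5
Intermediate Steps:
m(p) = 2/7 (m(p) = 1/(2*(¼) + 3) = 1/(½ + 3) = 1/(7/2) = 2/7)
T(C, M) = 30*M + 6*C/7 (T(C, M) = 3*(2*C/7 + 10*M) = 3*(10*M + 2*C/7) = 30*M + 6*C/7)
q = 30 (q = 10*3 = 30)
(93*q)*T(-10, -6) = (93*30)*(30*(-6) + (6/7)*(-10)) = 2790*(-180 - 60/7) = 2790*(-1320/7) = -3682800/7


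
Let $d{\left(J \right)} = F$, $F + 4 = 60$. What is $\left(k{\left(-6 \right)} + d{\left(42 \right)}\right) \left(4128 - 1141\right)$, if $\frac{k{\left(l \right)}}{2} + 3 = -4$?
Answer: $125454$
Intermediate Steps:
$F = 56$ ($F = -4 + 60 = 56$)
$k{\left(l \right)} = -14$ ($k{\left(l \right)} = -6 + 2 \left(-4\right) = -6 - 8 = -14$)
$d{\left(J \right)} = 56$
$\left(k{\left(-6 \right)} + d{\left(42 \right)}\right) \left(4128 - 1141\right) = \left(-14 + 56\right) \left(4128 - 1141\right) = 42 \cdot 2987 = 125454$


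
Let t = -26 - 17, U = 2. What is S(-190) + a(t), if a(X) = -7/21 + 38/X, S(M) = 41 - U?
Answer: 4874/129 ≈ 37.783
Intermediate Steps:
S(M) = 39 (S(M) = 41 - 1*2 = 41 - 2 = 39)
t = -43
a(X) = -1/3 + 38/X (a(X) = -7*1/21 + 38/X = -1/3 + 38/X)
S(-190) + a(t) = 39 + (1/3)*(114 - 1*(-43))/(-43) = 39 + (1/3)*(-1/43)*(114 + 43) = 39 + (1/3)*(-1/43)*157 = 39 - 157/129 = 4874/129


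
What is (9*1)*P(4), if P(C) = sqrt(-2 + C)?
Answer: 9*sqrt(2) ≈ 12.728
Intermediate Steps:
(9*1)*P(4) = (9*1)*sqrt(-2 + 4) = 9*sqrt(2)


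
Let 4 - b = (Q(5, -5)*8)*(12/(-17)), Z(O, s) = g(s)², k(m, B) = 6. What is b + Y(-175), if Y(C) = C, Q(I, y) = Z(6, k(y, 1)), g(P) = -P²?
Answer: 121509/17 ≈ 7147.6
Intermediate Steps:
Z(O, s) = s⁴ (Z(O, s) = (-s²)² = s⁴)
Q(I, y) = 1296 (Q(I, y) = 6⁴ = 1296)
b = 124484/17 (b = 4 - 1296*8*12/(-17) = 4 - 10368*12*(-1/17) = 4 - 10368*(-12)/17 = 4 - 1*(-124416/17) = 4 + 124416/17 = 124484/17 ≈ 7322.6)
b + Y(-175) = 124484/17 - 175 = 121509/17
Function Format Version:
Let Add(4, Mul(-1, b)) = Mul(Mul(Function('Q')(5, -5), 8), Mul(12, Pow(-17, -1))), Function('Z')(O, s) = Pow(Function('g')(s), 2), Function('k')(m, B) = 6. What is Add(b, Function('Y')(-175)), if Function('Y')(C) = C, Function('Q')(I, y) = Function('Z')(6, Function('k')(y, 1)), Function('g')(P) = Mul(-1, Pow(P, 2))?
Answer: Rational(121509, 17) ≈ 7147.6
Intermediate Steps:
Function('Z')(O, s) = Pow(s, 4) (Function('Z')(O, s) = Pow(Mul(-1, Pow(s, 2)), 2) = Pow(s, 4))
Function('Q')(I, y) = 1296 (Function('Q')(I, y) = Pow(6, 4) = 1296)
b = Rational(124484, 17) (b = Add(4, Mul(-1, Mul(Mul(1296, 8), Mul(12, Pow(-17, -1))))) = Add(4, Mul(-1, Mul(10368, Mul(12, Rational(-1, 17))))) = Add(4, Mul(-1, Mul(10368, Rational(-12, 17)))) = Add(4, Mul(-1, Rational(-124416, 17))) = Add(4, Rational(124416, 17)) = Rational(124484, 17) ≈ 7322.6)
Add(b, Function('Y')(-175)) = Add(Rational(124484, 17), -175) = Rational(121509, 17)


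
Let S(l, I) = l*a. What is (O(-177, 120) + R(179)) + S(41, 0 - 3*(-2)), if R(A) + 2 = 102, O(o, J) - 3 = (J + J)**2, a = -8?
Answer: 57375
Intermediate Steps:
O(o, J) = 3 + 4*J**2 (O(o, J) = 3 + (J + J)**2 = 3 + (2*J)**2 = 3 + 4*J**2)
R(A) = 100 (R(A) = -2 + 102 = 100)
S(l, I) = -8*l (S(l, I) = l*(-8) = -8*l)
(O(-177, 120) + R(179)) + S(41, 0 - 3*(-2)) = ((3 + 4*120**2) + 100) - 8*41 = ((3 + 4*14400) + 100) - 328 = ((3 + 57600) + 100) - 328 = (57603 + 100) - 328 = 57703 - 328 = 57375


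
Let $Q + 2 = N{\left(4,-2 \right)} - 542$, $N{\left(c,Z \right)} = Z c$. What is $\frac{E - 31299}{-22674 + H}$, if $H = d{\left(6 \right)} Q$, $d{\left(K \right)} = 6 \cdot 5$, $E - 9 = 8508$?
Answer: $\frac{3797}{6539} \approx 0.58067$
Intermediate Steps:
$E = 8517$ ($E = 9 + 8508 = 8517$)
$d{\left(K \right)} = 30$
$Q = -552$ ($Q = -2 - 550 = -552$)
$H = -16560$ ($H = 30 \left(-552\right) = -16560$)
$\frac{E - 31299}{-22674 + H} = \frac{8517 - 31299}{-22674 - 16560} = - \frac{22782}{-39234} = \left(-22782\right) \left(- \frac{1}{39234}\right) = \frac{3797}{6539}$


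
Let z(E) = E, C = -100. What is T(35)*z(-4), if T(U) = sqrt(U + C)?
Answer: -4*I*sqrt(65) ≈ -32.249*I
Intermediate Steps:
T(U) = sqrt(-100 + U) (T(U) = sqrt(U - 100) = sqrt(-100 + U))
T(35)*z(-4) = sqrt(-100 + 35)*(-4) = sqrt(-65)*(-4) = (I*sqrt(65))*(-4) = -4*I*sqrt(65)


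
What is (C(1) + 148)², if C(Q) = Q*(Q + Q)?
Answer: 22500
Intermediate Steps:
C(Q) = 2*Q² (C(Q) = Q*(2*Q) = 2*Q²)
(C(1) + 148)² = (2*1² + 148)² = (2*1 + 148)² = (2 + 148)² = 150² = 22500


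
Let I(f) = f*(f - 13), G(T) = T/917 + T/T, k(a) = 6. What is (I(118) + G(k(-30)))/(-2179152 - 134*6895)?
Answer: -11362553/2845526194 ≈ -0.0039931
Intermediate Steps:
G(T) = 1 + T/917 (G(T) = T*(1/917) + 1 = T/917 + 1 = 1 + T/917)
I(f) = f*(-13 + f)
(I(118) + G(k(-30)))/(-2179152 - 134*6895) = (118*(-13 + 118) + (1 + (1/917)*6))/(-2179152 - 134*6895) = (118*105 + (1 + 6/917))/(-2179152 - 923930) = (12390 + 923/917)/(-3103082) = (11362553/917)*(-1/3103082) = -11362553/2845526194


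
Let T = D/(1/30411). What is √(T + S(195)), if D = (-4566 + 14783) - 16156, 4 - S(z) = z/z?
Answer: I*√180610926 ≈ 13439.0*I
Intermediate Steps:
S(z) = 3 (S(z) = 4 - z/z = 4 - 1*1 = 4 - 1 = 3)
D = -5939 (D = 10217 - 16156 = -5939)
T = -180610929 (T = -5939/(1/30411) = -5939/1/30411 = -5939*30411 = -180610929)
√(T + S(195)) = √(-180610929 + 3) = √(-180610926) = I*√180610926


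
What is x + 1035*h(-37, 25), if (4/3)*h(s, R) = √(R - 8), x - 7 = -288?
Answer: -281 + 3105*√17/4 ≈ 2919.6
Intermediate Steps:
x = -281 (x = 7 - 288 = -281)
h(s, R) = 3*√(-8 + R)/4 (h(s, R) = 3*√(R - 8)/4 = 3*√(-8 + R)/4)
x + 1035*h(-37, 25) = -281 + 1035*(3*√(-8 + 25)/4) = -281 + 1035*(3*√17/4) = -281 + 3105*√17/4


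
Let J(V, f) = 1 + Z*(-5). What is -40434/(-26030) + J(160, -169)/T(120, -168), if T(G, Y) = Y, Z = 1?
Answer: 862129/546630 ≈ 1.5772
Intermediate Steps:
J(V, f) = -4 (J(V, f) = 1 + 1*(-5) = 1 - 5 = -4)
-40434/(-26030) + J(160, -169)/T(120, -168) = -40434/(-26030) - 4/(-168) = -40434*(-1/26030) - 4*(-1/168) = 20217/13015 + 1/42 = 862129/546630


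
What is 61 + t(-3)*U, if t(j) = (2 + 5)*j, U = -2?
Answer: 103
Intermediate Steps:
t(j) = 7*j
61 + t(-3)*U = 61 + (7*(-3))*(-2) = 61 - 21*(-2) = 61 + 42 = 103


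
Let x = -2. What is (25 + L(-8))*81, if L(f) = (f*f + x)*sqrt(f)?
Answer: 2025 + 10044*I*sqrt(2) ≈ 2025.0 + 14204.0*I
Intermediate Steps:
L(f) = sqrt(f)*(-2 + f**2) (L(f) = (f*f - 2)*sqrt(f) = (f**2 - 2)*sqrt(f) = (-2 + f**2)*sqrt(f) = sqrt(f)*(-2 + f**2))
(25 + L(-8))*81 = (25 + sqrt(-8)*(-2 + (-8)**2))*81 = (25 + (2*I*sqrt(2))*(-2 + 64))*81 = (25 + (2*I*sqrt(2))*62)*81 = (25 + 124*I*sqrt(2))*81 = 2025 + 10044*I*sqrt(2)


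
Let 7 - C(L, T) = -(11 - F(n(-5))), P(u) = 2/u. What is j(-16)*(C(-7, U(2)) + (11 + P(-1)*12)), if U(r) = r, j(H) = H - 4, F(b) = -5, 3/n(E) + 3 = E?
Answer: -200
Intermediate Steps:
n(E) = 3/(-3 + E)
j(H) = -4 + H
C(L, T) = 23 (C(L, T) = 7 - (-1)*(11 - 1*(-5)) = 7 - (-1)*(11 + 5) = 7 - (-1)*16 = 7 - 1*(-16) = 7 + 16 = 23)
j(-16)*(C(-7, U(2)) + (11 + P(-1)*12)) = (-4 - 16)*(23 + (11 + (2/(-1))*12)) = -20*(23 + (11 + (2*(-1))*12)) = -20*(23 + (11 - 2*12)) = -20*(23 + (11 - 24)) = -20*(23 - 13) = -20*10 = -200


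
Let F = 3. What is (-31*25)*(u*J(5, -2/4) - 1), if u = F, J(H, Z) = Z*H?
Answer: 13175/2 ≈ 6587.5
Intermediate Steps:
J(H, Z) = H*Z
u = 3
(-31*25)*(u*J(5, -2/4) - 1) = (-31*25)*(3*(5*(-2/4)) - 1) = -775*(3*(5*(-2*¼)) - 1) = -775*(3*(5*(-½)) - 1) = -775*(3*(-5/2) - 1) = -775*(-15/2 - 1) = -775*(-17/2) = 13175/2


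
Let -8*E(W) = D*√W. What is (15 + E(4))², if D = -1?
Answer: 3721/16 ≈ 232.56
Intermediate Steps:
E(W) = √W/8 (E(W) = -(-1)*√W/8 = √W/8)
(15 + E(4))² = (15 + √4/8)² = (15 + (⅛)*2)² = (15 + ¼)² = (61/4)² = 3721/16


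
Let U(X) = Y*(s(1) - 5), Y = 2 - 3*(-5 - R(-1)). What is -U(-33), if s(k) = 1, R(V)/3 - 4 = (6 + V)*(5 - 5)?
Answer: 212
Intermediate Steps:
R(V) = 12 (R(V) = 12 + 3*((6 + V)*(5 - 5)) = 12 + 3*((6 + V)*0) = 12 + 3*0 = 12 + 0 = 12)
Y = 53 (Y = 2 - 3*(-5 - 1*12) = 2 - 3*(-5 - 12) = 2 - 3*(-17) = 2 + 51 = 53)
U(X) = -212 (U(X) = 53*(1 - 5) = 53*(-4) = -212)
-U(-33) = -1*(-212) = 212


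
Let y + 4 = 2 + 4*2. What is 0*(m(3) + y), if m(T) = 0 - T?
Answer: 0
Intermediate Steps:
m(T) = -T
y = 6 (y = -4 + (2 + 4*2) = -4 + (2 + 8) = -4 + 10 = 6)
0*(m(3) + y) = 0*(-1*3 + 6) = 0*(-3 + 6) = 0*3 = 0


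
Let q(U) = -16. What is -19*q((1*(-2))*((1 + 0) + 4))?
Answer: 304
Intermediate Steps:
-19*q((1*(-2))*((1 + 0) + 4)) = -19*(-16) = 304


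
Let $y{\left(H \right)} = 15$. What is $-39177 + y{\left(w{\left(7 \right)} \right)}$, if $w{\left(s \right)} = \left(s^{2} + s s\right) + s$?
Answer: $-39162$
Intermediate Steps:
$w{\left(s \right)} = s + 2 s^{2}$ ($w{\left(s \right)} = \left(s^{2} + s^{2}\right) + s = 2 s^{2} + s = s + 2 s^{2}$)
$-39177 + y{\left(w{\left(7 \right)} \right)} = -39177 + 15 = -39162$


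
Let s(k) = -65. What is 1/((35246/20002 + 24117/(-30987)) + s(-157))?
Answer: -103300329/6612891457 ≈ -0.015621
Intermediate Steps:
1/((35246/20002 + 24117/(-30987)) + s(-157)) = 1/((35246/20002 + 24117/(-30987)) - 65) = 1/((35246*(1/20002) + 24117*(-1/30987)) - 65) = 1/((17623/10001 - 8039/10329) - 65) = 1/(101629928/103300329 - 65) = 1/(-6612891457/103300329) = -103300329/6612891457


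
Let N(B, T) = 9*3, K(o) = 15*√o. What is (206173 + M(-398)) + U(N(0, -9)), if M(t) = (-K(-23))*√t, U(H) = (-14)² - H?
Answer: 206342 + 15*√9154 ≈ 2.0778e+5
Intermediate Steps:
N(B, T) = 27
U(H) = 196 - H
M(t) = -15*I*√23*√t (M(t) = (-15*√(-23))*√t = (-15*I*√23)*√t = -15*I*√23*√t)
(206173 + M(-398)) + U(N(0, -9)) = (206173 - 15*I*√23*√(-398)) + (196 - 1*27) = (206173 - 15*I*√23*I*√398) + (196 - 27) = (206173 + 15*√9154) + 169 = 206342 + 15*√9154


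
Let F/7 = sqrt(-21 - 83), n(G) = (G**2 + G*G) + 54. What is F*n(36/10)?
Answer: 27972*I*sqrt(26)/25 ≈ 5705.2*I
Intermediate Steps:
n(G) = 54 + 2*G**2 (n(G) = (G**2 + G**2) + 54 = 2*G**2 + 54 = 54 + 2*G**2)
F = 14*I*sqrt(26) (F = 7*sqrt(-21 - 83) = 7*sqrt(-104) = 7*(2*I*sqrt(26)) = 14*I*sqrt(26) ≈ 71.386*I)
F*n(36/10) = (14*I*sqrt(26))*(54 + 2*(36/10)**2) = (14*I*sqrt(26))*(54 + 2*(36*(1/10))**2) = (14*I*sqrt(26))*(54 + 2*(18/5)**2) = (14*I*sqrt(26))*(54 + 2*(324/25)) = (14*I*sqrt(26))*(54 + 648/25) = (14*I*sqrt(26))*(1998/25) = 27972*I*sqrt(26)/25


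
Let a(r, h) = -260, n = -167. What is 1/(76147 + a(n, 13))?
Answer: 1/75887 ≈ 1.3177e-5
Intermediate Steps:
1/(76147 + a(n, 13)) = 1/(76147 - 260) = 1/75887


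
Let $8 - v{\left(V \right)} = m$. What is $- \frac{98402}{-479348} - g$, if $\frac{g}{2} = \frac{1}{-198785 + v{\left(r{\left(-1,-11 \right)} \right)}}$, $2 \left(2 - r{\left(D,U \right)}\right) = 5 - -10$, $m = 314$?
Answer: $\frac{9795955639}{47716936334} \approx 0.20529$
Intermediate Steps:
$r{\left(D,U \right)} = - \frac{11}{2}$ ($r{\left(D,U \right)} = 2 - \frac{5 - -10}{2} = 2 - \frac{5 + 10}{2} = 2 - \frac{15}{2} = - \frac{11}{2}$)
$v{\left(V \right)} = -306$ ($v{\left(V \right)} = 8 - 314 = -306$)
$g = - \frac{2}{199091}$ ($g = \frac{2}{-198785 - 306} = \frac{2}{-199091} = 2 \left(- \frac{1}{199091}\right) = - \frac{2}{199091} \approx -1.0046 \cdot 10^{-5}$)
$- \frac{98402}{-479348} - g = - \frac{98402}{-479348} - - \frac{2}{199091} = \left(-98402\right) \left(- \frac{1}{479348}\right) + \frac{2}{199091} = \frac{49201}{239674} + \frac{2}{199091} = \frac{9795955639}{47716936334}$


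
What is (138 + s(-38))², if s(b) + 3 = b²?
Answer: 2493241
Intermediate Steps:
s(b) = -3 + b²
(138 + s(-38))² = (138 + (-3 + (-38)²))² = (138 + (-3 + 1444))² = (138 + 1441)² = 1579² = 2493241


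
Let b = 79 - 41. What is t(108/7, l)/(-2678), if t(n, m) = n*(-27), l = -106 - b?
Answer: 1458/9373 ≈ 0.15555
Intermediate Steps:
b = 38
l = -144 (l = -106 - 1*38 = -106 - 38 = -144)
t(n, m) = -27*n
t(108/7, l)/(-2678) = -2916/7/(-2678) = -2916/7*(-1/2678) = 1458/9373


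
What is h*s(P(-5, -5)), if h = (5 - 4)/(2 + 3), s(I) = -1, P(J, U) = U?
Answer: -⅕ ≈ -0.20000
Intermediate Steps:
h = ⅕ (h = 1/5 = (⅕)*1 = ⅕ ≈ 0.20000)
h*s(P(-5, -5)) = (⅕)*(-1) = -⅕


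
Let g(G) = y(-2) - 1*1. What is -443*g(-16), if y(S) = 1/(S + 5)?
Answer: 886/3 ≈ 295.33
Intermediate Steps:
y(S) = 1/(5 + S)
g(G) = -⅔ (g(G) = 1/(5 - 2) - 1*1 = 1/3 - 1 = ⅓ - 1 = -⅔)
-443*g(-16) = -443*(-⅔) = 886/3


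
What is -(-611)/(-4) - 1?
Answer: -615/4 ≈ -153.75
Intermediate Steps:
-(-611)/(-4) - 1 = -(-611)*(-1)/4 - 1 = -47*13/4 - 1 = -611/4 - 1 = -615/4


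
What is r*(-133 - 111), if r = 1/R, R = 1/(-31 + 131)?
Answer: -24400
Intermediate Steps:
R = 1/100 ≈ 0.010000
r = 100 (r = 1/(1/100) = 100)
r*(-133 - 111) = 100*(-133 - 111) = 100*(-244) = -24400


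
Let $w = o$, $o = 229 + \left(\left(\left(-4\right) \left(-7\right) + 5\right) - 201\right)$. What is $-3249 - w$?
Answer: $-3310$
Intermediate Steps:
$o = 61$ ($o = 229 + \left(\left(28 + 5\right) - 201\right) = 229 + \left(33 - 201\right) = 229 - 168 = 61$)
$w = 61$
$-3249 - w = -3249 - 61 = -3310$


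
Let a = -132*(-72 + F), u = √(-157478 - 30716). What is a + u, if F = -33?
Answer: 13860 + I*√188194 ≈ 13860.0 + 433.81*I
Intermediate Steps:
u = I*√188194 (u = √(-188194) = I*√188194 ≈ 433.81*I)
a = 13860 (a = -132*(-72 - 33) = -132*(-105) = 13860)
a + u = 13860 + I*√188194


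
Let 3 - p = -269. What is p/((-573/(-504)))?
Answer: 45696/191 ≈ 239.25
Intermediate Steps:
p = 272 (p = 3 - 1*(-269) = 3 + 269 = 272)
p/((-573/(-504))) = 272/((-573/(-504))) = 272/((-573*(-1/504))) = 272/(191/168) = 272*(168/191) = 45696/191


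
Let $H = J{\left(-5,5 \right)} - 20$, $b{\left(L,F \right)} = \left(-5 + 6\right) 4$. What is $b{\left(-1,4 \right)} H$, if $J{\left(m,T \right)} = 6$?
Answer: $-56$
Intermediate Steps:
$b{\left(L,F \right)} = 4$ ($b{\left(L,F \right)} = 1 \cdot 4 = 4$)
$H = -14$ ($H = 6 - 20 = -14$)
$b{\left(-1,4 \right)} H = 4 \left(-14\right) = -56$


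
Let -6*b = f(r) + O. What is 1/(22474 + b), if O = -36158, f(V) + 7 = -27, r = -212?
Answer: 1/28506 ≈ 3.5080e-5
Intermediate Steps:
f(V) = -34 (f(V) = -7 - 27 = -34)
b = 6032 (b = -(-34 - 36158)/6 = -⅙*(-36192) = 6032)
1/(22474 + b) = 1/(22474 + 6032) = 1/28506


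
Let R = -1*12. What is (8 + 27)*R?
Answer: -420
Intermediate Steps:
R = -12
(8 + 27)*R = (8 + 27)*(-12) = 35*(-12) = -420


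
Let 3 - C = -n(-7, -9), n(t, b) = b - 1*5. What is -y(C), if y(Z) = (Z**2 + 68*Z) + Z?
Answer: 638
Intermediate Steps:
n(t, b) = -5 + b (n(t, b) = b - 5 = -5 + b)
C = -11 (C = 3 - (-1)*(-5 - 9) = 3 - (-1)*(-14) = 3 - 1*14 = 3 - 14 = -11)
y(Z) = Z**2 + 69*Z
-y(C) = -(-11)*(69 - 11) = -(-11)*58 = -1*(-638) = 638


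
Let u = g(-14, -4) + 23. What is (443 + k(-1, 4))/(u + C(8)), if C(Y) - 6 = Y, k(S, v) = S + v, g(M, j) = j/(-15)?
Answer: 6690/559 ≈ 11.968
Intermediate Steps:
g(M, j) = -j/15 (g(M, j) = j*(-1/15) = -j/15)
C(Y) = 6 + Y
u = 349/15 (u = -1/15*(-4) + 23 = 4/15 + 23 = 349/15 ≈ 23.267)
(443 + k(-1, 4))/(u + C(8)) = (443 + (-1 + 4))/(349/15 + (6 + 8)) = (443 + 3)/(349/15 + 14) = 446/(559/15) = 446*(15/559) = 6690/559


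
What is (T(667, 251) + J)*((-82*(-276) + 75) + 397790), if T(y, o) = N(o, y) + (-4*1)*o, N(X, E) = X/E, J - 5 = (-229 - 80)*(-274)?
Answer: 23466314451580/667 ≈ 3.5182e+10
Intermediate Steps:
J = 84671 (J = 5 + (-229 - 80)*(-274) = 5 - 309*(-274) = 5 + 84666 = 84671)
T(y, o) = -4*o + o/y (T(y, o) = o/y + (-4*1)*o = o/y - 4*o = -4*o + o/y)
(T(667, 251) + J)*((-82*(-276) + 75) + 397790) = ((-4*251 + 251/667) + 84671)*((-82*(-276) + 75) + 397790) = ((-1004 + 251*(1/667)) + 84671)*((22632 + 75) + 397790) = ((-1004 + 251/667) + 84671)*(22707 + 397790) = (-669417/667 + 84671)*420497 = (55806140/667)*420497 = 23466314451580/667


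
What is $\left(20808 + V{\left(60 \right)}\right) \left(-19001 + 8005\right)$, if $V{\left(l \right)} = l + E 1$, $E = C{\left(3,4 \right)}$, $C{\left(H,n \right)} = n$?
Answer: $-229508512$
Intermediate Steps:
$E = 4$
$V{\left(l \right)} = 4 + l$ ($V{\left(l \right)} = l + 4 \cdot 1 = l + 4 = 4 + l$)
$\left(20808 + V{\left(60 \right)}\right) \left(-19001 + 8005\right) = \left(20808 + \left(4 + 60\right)\right) \left(-19001 + 8005\right) = \left(20808 + 64\right) \left(-10996\right) = 20872 \left(-10996\right) = -229508512$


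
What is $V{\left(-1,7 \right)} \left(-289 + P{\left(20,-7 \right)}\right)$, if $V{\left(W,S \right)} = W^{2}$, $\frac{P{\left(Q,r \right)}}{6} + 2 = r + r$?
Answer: $-385$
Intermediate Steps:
$P{\left(Q,r \right)} = -12 + 12 r$ ($P{\left(Q,r \right)} = -12 + 6 \left(r + r\right) = -12 + 6 \cdot 2 r = -12 + 12 r$)
$V{\left(-1,7 \right)} \left(-289 + P{\left(20,-7 \right)}\right) = \left(-1\right)^{2} \left(-289 + \left(-12 + 12 \left(-7\right)\right)\right) = 1 \left(-289 - 96\right) = 1 \left(-385\right) = -385$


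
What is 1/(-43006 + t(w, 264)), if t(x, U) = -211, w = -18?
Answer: -1/43217 ≈ -2.3139e-5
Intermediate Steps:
1/(-43006 + t(w, 264)) = 1/(-43006 - 211) = 1/(-43217) = -1/43217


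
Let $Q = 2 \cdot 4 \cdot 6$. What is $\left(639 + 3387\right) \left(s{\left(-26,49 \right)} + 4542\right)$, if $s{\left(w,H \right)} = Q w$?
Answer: $13261644$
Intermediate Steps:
$Q = 48$ ($Q = 8 \cdot 6 = 48$)
$s{\left(w,H \right)} = 48 w$
$\left(639 + 3387\right) \left(s{\left(-26,49 \right)} + 4542\right) = \left(639 + 3387\right) \left(48 \left(-26\right) + 4542\right) = 4026 \left(-1248 + 4542\right) = 4026 \cdot 3294 = 13261644$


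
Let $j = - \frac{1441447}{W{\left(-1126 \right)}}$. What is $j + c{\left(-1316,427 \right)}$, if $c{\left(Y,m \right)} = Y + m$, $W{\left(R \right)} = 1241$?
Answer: $- \frac{149688}{73} \approx -2050.5$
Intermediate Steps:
$j = - \frac{84791}{73}$ ($j = - \frac{1441447}{1241} = \left(-1441447\right) \frac{1}{1241} = - \frac{84791}{73} \approx -1161.5$)
$j + c{\left(-1316,427 \right)} = - \frac{84791}{73} + \left(-1316 + 427\right) = - \frac{84791}{73} - 889 = - \frac{149688}{73}$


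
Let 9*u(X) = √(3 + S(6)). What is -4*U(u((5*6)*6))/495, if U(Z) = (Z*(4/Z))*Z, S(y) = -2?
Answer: -16/4455 ≈ -0.0035915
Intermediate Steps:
u(X) = ⅑ (u(X) = √(3 - 2)/9 = √1/9 = (⅑)*1 = ⅑)
U(Z) = 4*Z
-4*U(u((5*6)*6))/495 = -4*4*(⅑)/495 = -16/(9*495) = -4*4/4455 = -16/4455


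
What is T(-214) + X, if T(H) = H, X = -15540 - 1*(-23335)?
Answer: 7581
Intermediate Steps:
X = 7795 (X = -15540 + 23335 = 7795)
T(-214) + X = -214 + 7795 = 7581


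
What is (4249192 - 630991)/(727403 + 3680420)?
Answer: 3618201/4407823 ≈ 0.82086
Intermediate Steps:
(4249192 - 630991)/(727403 + 3680420) = 3618201/4407823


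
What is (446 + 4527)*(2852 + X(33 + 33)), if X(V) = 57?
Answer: 14466457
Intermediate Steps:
(446 + 4527)*(2852 + X(33 + 33)) = (446 + 4527)*(2852 + 57) = 4973*2909 = 14466457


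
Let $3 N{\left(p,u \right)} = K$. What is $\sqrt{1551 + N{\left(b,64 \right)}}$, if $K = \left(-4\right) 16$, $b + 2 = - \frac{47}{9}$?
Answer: $\frac{\sqrt{13767}}{3} \approx 39.111$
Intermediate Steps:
$b = - \frac{65}{9}$ ($b = -2 - \frac{47}{9} = - \frac{65}{9} \approx -7.2222$)
$K = -64$
$N{\left(p,u \right)} = - \frac{64}{3}$ ($N{\left(p,u \right)} = \frac{1}{3} \left(-64\right) = - \frac{64}{3}$)
$\sqrt{1551 + N{\left(b,64 \right)}} = \sqrt{1551 - \frac{64}{3}} = \sqrt{\frac{4589}{3}} = \frac{\sqrt{13767}}{3}$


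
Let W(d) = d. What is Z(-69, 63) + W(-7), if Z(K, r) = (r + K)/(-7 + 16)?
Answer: -23/3 ≈ -7.6667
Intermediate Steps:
Z(K, r) = K/9 + r/9 (Z(K, r) = (K + r)/9 = (K + r)*(1/9) = K/9 + r/9)
Z(-69, 63) + W(-7) = ((1/9)*(-69) + (1/9)*63) - 7 = (-23/3 + 7) - 7 = -2/3 - 7 = -23/3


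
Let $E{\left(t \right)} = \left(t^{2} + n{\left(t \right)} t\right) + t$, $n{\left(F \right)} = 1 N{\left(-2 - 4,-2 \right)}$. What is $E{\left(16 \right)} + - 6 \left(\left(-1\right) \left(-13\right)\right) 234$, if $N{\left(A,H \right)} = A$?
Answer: $-18076$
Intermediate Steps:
$n{\left(F \right)} = -6$ ($n{\left(F \right)} = 1 \left(-2 - 4\right) = 1 \left(-6\right) = -6$)
$E{\left(t \right)} = t^{2} - 5 t$ ($E{\left(t \right)} = \left(t^{2} - 6 t\right) + t = t^{2} - 5 t$)
$E{\left(16 \right)} + - 6 \left(\left(-1\right) \left(-13\right)\right) 234 = 16 \left(-5 + 16\right) + - 6 \left(\left(-1\right) \left(-13\right)\right) 234 = 16 \cdot 11 + \left(-6\right) 13 \cdot 234 = 176 - 18252 = -18076$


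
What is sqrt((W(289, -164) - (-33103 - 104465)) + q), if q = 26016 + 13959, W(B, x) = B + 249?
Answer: sqrt(178081) ≈ 422.00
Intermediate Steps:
W(B, x) = 249 + B
q = 39975
sqrt((W(289, -164) - (-33103 - 104465)) + q) = sqrt(((249 + 289) - (-33103 - 104465)) + 39975) = sqrt((538 - 1*(-137568)) + 39975) = sqrt((538 + 137568) + 39975) = sqrt(138106 + 39975) = sqrt(178081)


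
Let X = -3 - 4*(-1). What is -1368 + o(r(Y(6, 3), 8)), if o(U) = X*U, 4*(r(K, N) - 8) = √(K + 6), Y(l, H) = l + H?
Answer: -1360 + √15/4 ≈ -1359.0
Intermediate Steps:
Y(l, H) = H + l
r(K, N) = 8 + √(6 + K)/4 (r(K, N) = 8 + √(K + 6)/4 = 8 + √(6 + K)/4)
X = 1 (X = -3 + 4 = 1)
o(U) = U (o(U) = 1*U = U)
-1368 + o(r(Y(6, 3), 8)) = -1368 + (8 + √(6 + (3 + 6))/4) = -1368 + (8 + √(6 + 9)/4) = -1368 + (8 + √15/4) = -1360 + √15/4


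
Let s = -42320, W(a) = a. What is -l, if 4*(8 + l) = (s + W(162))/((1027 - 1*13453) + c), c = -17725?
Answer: 461337/60302 ≈ 7.6504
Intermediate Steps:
l = -461337/60302 (l = -8 + ((-42320 + 162)/((1027 - 1*13453) - 17725))/4 = -8 + (-42158/((1027 - 13453) - 17725))/4 = -8 + (-42158/(-12426 - 17725))/4 = -8 + (-42158/(-30151))/4 = -8 + (-42158*(-1/30151))/4 = -8 + (¼)*(42158/30151) = -8 + 21079/60302 = -461337/60302 ≈ -7.6504)
-l = -1*(-461337/60302) = 461337/60302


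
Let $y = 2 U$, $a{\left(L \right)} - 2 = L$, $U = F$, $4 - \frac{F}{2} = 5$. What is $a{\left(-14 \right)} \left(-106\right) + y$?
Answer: $1268$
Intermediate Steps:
$F = -2$ ($F = 8 - 10 = -2$)
$U = -2$
$a{\left(L \right)} = 2 + L$
$y = -4$ ($y = 2 \left(-2\right) = -4$)
$a{\left(-14 \right)} \left(-106\right) + y = \left(2 - 14\right) \left(-106\right) - 4 = \left(-12\right) \left(-106\right) - 4 = 1272 - 4 = 1268$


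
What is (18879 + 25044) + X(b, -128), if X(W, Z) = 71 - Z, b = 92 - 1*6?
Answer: 44122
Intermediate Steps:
b = 86 (b = 92 - 6 = 86)
(18879 + 25044) + X(b, -128) = (18879 + 25044) + (71 - 1*(-128)) = 43923 + (71 + 128) = 43923 + 199 = 44122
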